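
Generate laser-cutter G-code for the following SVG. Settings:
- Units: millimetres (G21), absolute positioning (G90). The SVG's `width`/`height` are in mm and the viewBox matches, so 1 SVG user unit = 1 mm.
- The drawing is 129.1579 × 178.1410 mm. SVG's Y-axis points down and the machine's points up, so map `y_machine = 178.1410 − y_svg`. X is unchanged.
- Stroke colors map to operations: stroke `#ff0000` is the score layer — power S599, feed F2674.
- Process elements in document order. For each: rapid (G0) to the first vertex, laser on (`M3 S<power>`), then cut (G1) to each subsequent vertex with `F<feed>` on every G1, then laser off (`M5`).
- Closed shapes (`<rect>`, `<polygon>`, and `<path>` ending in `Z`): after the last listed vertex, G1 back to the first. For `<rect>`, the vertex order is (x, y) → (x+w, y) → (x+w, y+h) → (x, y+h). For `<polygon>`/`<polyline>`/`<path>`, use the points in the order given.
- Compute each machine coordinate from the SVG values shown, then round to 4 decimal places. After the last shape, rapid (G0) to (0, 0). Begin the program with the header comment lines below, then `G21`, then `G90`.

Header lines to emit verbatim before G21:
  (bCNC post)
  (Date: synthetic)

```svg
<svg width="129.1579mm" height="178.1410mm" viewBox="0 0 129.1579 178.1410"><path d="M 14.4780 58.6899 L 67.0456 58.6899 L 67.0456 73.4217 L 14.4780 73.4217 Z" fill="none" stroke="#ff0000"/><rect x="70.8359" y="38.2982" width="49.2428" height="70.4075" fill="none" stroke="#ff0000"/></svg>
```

1 u = 1 mm; y_m = 178.1410 − y.

[1] `<path>` rectangle, #ff0000→score S599 F2674: (14.4780,119.4511) → (67.0456,119.4511) → (67.0456,104.7193) → (14.4780,104.7193) → (14.4780,119.4511) (closed)

[2] `<rect>` rectangle, #ff0000→score S599 F2674: (70.8359,139.8428) → (120.0787,139.8428) → (120.0787,69.4353) → (70.8359,69.4353) → (70.8359,139.8428) (closed)

(bCNC post)
(Date: synthetic)
G21
G90
G0 X14.4780 Y119.4511
M3 S599
G1 X67.0456 Y119.4511 F2674
G1 X67.0456 Y104.7193 F2674
G1 X14.4780 Y104.7193 F2674
G1 X14.4780 Y119.4511 F2674
M5
G0 X70.8359 Y139.8428
M3 S599
G1 X120.0787 Y139.8428 F2674
G1 X120.0787 Y69.4353 F2674
G1 X70.8359 Y69.4353 F2674
G1 X70.8359 Y139.8428 F2674
M5
G0 X0.0000 Y0.0000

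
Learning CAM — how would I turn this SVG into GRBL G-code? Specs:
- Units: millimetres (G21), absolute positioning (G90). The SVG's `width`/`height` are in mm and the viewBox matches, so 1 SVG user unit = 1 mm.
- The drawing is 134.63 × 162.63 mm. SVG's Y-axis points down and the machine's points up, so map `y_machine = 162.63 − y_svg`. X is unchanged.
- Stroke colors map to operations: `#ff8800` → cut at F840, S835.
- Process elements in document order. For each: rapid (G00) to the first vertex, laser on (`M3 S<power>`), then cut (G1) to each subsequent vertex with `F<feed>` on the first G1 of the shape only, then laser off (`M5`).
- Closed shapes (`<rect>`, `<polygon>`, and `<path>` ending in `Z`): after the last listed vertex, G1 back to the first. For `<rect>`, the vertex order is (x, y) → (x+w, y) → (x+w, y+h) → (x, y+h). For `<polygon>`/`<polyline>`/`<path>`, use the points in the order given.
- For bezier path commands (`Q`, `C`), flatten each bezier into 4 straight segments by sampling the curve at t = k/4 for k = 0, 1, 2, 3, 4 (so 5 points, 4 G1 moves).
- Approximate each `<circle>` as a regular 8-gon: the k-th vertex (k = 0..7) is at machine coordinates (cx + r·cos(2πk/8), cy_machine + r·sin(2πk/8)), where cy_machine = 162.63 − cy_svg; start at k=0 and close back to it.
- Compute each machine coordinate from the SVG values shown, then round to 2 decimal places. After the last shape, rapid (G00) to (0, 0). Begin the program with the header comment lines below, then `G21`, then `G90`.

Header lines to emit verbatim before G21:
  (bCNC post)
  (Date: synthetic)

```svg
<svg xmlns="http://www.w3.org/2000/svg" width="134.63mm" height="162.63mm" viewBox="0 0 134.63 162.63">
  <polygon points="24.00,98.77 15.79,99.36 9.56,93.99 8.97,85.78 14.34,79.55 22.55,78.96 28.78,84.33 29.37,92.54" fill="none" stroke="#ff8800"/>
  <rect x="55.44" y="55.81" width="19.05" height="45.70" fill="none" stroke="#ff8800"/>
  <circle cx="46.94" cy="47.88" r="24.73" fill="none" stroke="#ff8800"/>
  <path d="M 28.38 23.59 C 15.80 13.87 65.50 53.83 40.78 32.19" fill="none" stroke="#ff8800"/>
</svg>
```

1 u = 1 mm; y_m = 162.63 − y.

[1] `<polygon>` regular polygon, #ff8800→cut S835 F840: (24.00,63.86) → (15.79,63.27) → (9.56,68.64) → (8.97,76.85) → (14.34,83.08) → (22.55,83.67) → (28.78,78.30) → (29.37,70.09) → (24.00,63.86) (closed)

[2] `<rect>` rectangle, #ff8800→cut S835 F840: (55.44,106.82) → (74.49,106.82) → (74.49,61.12) → (55.44,61.12) → (55.44,106.82) (closed)

[3] `<circle>` circle, #ff8800→cut S835 F840: (71.67,114.75) → (64.43,132.24) → (46.94,139.48) → (29.45,132.24) → (22.21,114.75) → (29.45,97.26) → (46.94,90.02) → (64.43,97.26) → (71.67,114.75) (closed)

[4] `<path>` cubic bezier, #ff8800→cut S835 F840: (28.38,139.04) → (28.49,138.75) → (39.13,130.27) → (47.50,124.02) → (40.78,130.44)

(bCNC post)
(Date: synthetic)
G21
G90
G00 X24.00 Y63.86
M3 S835
G1 X15.79 Y63.27 F840
G1 X9.56 Y68.64
G1 X8.97 Y76.85
G1 X14.34 Y83.08
G1 X22.55 Y83.67
G1 X28.78 Y78.30
G1 X29.37 Y70.09
G1 X24.00 Y63.86
M5
G00 X55.44 Y106.82
M3 S835
G1 X74.49 Y106.82 F840
G1 X74.49 Y61.12
G1 X55.44 Y61.12
G1 X55.44 Y106.82
M5
G00 X71.67 Y114.75
M3 S835
G1 X64.43 Y132.24 F840
G1 X46.94 Y139.48
G1 X29.45 Y132.24
G1 X22.21 Y114.75
G1 X29.45 Y97.26
G1 X46.94 Y90.02
G1 X64.43 Y97.26
G1 X71.67 Y114.75
M5
G00 X28.38 Y139.04
M3 S835
G1 X28.49 Y138.75 F840
G1 X39.13 Y130.27
G1 X47.50 Y124.02
G1 X40.78 Y130.44
M5
G00 X0.00 Y0.00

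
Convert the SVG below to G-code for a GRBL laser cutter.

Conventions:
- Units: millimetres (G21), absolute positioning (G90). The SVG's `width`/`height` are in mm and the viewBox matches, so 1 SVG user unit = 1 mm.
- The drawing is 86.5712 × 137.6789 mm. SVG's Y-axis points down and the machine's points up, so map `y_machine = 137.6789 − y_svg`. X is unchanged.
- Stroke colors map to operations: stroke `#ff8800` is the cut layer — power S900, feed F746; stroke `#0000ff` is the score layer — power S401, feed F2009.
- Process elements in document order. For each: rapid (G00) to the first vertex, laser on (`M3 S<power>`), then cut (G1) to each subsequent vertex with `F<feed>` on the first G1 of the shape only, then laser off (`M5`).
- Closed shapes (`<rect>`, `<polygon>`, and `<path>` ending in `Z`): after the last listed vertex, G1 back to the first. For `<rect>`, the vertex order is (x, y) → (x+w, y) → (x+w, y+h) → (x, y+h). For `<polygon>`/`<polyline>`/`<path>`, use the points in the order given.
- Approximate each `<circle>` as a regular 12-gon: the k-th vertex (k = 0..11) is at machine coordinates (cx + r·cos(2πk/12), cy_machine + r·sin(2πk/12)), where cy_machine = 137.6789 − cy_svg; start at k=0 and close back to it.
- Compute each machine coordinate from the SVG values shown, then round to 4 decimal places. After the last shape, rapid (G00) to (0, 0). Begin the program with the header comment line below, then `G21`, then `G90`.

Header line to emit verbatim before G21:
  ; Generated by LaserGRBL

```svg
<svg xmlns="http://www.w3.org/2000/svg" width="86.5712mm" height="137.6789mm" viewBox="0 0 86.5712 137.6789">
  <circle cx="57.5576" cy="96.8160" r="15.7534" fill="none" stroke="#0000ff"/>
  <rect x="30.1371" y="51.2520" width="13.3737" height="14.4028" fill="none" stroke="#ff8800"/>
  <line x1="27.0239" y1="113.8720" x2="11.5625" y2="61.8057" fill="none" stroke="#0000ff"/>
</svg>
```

; Generated by LaserGRBL
G21
G90
G00 X73.3110 Y40.8629
M3 S401
G1 X71.2004 Y48.7396 F2009
G1 X65.4343 Y54.5057
G1 X57.5576 Y56.6163
G1 X49.6809 Y54.5057
G1 X43.9148 Y48.7396
G1 X41.8042 Y40.8629
G1 X43.9148 Y32.9862
G1 X49.6809 Y27.2201
G1 X57.5576 Y25.1095
G1 X65.4343 Y27.2201
G1 X71.2004 Y32.9862
G1 X73.3110 Y40.8629
M5
G00 X30.1371 Y86.4269
M3 S900
G1 X43.5108 Y86.4269 F746
G1 X43.5108 Y72.0241
G1 X30.1371 Y72.0241
G1 X30.1371 Y86.4269
M5
G00 X27.0239 Y23.8069
M3 S401
G1 X11.5625 Y75.8732 F2009
M5
G00 X0.0000 Y0.0000

viewBox `0 0 86.5712 137.6789` with mm width/height → 1 unit = 1 mm. Flip: y_m = 137.6789 − y_svg.

**Shape 1** — `<circle>` circle, stroke `#0000ff` → score (S401, F2009). Machine vertices: (73.3110,40.8629) → (71.2004,48.7396) → (65.4343,54.5057) → (57.5576,56.6163) → (49.6809,54.5057) → (43.9148,48.7396) → (41.8042,40.8629) → (43.9148,32.9862) → (49.6809,27.2201) → (57.5576,25.1095) → (65.4343,27.2201) → (71.2004,32.9862) → (73.3110,40.8629). Closed: final G1 returns to the first vertex.

**Shape 2** — `<rect>` rectangle, stroke `#ff8800` → cut (S900, F746). Machine vertices: (30.1371,86.4269) → (43.5108,86.4269) → (43.5108,72.0241) → (30.1371,72.0241) → (30.1371,86.4269). Closed: final G1 returns to the first vertex.

**Shape 3** — `<line>` line segment, stroke `#0000ff` → score (S401, F2009). Machine vertices: (27.0239,23.8069) → (11.5625,75.8732). Open path.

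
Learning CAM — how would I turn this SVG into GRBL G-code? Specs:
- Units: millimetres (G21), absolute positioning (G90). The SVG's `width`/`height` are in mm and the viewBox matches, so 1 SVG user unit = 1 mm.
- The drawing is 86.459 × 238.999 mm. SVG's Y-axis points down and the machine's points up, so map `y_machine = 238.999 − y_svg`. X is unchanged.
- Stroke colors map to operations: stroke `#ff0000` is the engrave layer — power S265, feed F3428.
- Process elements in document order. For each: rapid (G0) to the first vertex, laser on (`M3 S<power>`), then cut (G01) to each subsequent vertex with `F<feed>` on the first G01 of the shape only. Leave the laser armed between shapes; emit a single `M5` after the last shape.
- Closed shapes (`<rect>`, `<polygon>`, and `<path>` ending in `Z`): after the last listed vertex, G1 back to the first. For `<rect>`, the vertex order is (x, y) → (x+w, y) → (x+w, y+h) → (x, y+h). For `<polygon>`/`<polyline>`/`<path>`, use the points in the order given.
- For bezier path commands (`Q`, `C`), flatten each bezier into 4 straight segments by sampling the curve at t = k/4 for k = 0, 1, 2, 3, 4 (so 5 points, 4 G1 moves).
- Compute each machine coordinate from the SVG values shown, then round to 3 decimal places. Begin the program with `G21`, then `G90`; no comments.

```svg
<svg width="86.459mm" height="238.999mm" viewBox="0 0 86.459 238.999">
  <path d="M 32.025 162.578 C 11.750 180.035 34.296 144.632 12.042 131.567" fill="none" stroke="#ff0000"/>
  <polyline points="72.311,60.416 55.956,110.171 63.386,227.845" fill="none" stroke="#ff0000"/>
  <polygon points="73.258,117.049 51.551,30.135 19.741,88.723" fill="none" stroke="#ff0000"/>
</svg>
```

viewBox `0 0 86.459 238.999` with mm width/height → 1 unit = 1 mm. Flip: y_m = 238.999 − y_svg.

**Shape 1** — `<path>` cubic bezier, stroke `#ff0000` → engrave (S265, F3428). Control points (SVG): P0=(32.025,162.578), P1=(11.750,180.035), P2=(34.296,144.632), P3=(12.042,131.567); sampled at t=k/4. Machine vertices: (32.025,76.421) → (23.479,72.065) → (22.776,80.481) → (21.702,94.620) → (12.042,107.432). Open path.

**Shape 2** — `<polyline>` open polyline, stroke `#ff0000` → engrave (S265, F3428). Machine vertices: (72.311,178.583) → (55.956,128.828) → (63.386,11.154). Open path.

**Shape 3** — `<polygon>` closed polygon, stroke `#ff0000` → engrave (S265, F3428). Machine vertices: (73.258,121.950) → (51.551,208.864) → (19.741,150.276) → (73.258,121.950). Closed: final G1 returns to the first vertex.

G21
G90
G0 X32.025 Y76.421
M3 S265
G01 X23.479 Y72.065 F3428
G01 X22.776 Y80.481
G01 X21.702 Y94.620
G01 X12.042 Y107.432
G0 X72.311 Y178.583
M3 S265
G01 X55.956 Y128.828 F3428
G01 X63.386 Y11.154
G0 X73.258 Y121.950
M3 S265
G01 X51.551 Y208.864 F3428
G01 X19.741 Y150.276
G01 X73.258 Y121.950
M5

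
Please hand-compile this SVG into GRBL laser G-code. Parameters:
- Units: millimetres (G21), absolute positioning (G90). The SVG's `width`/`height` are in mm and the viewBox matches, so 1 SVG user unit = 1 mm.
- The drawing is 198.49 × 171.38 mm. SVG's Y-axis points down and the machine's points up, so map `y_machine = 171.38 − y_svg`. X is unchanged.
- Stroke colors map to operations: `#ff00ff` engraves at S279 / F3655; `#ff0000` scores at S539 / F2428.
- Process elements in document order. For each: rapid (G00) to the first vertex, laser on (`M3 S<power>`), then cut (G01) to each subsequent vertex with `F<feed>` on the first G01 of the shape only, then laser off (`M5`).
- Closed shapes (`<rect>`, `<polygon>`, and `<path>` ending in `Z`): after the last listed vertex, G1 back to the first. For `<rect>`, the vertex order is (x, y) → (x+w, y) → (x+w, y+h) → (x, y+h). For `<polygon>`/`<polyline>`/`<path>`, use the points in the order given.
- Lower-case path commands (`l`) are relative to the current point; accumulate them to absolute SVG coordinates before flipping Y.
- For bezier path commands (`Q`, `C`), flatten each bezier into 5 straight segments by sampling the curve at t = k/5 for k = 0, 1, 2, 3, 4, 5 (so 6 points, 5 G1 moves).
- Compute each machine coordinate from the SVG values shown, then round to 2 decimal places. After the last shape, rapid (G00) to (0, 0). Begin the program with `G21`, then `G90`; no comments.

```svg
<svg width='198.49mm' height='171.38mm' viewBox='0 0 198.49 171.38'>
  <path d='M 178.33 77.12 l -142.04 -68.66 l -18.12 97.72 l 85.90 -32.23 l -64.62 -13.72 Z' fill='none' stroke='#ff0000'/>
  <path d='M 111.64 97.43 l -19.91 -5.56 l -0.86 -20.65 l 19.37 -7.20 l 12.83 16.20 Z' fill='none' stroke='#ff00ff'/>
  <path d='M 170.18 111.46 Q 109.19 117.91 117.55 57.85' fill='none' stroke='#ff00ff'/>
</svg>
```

1 u = 1 mm; y_m = 171.38 − y.

[1] `<path>` closed polygon, #ff0000→score S539 F2428: (178.33,94.26) → (36.29,162.92) → (18.17,65.20) → (104.07,97.43) → (39.45,111.15) → (178.33,94.26) (closed)

[2] `<path>` regular polygon, #ff00ff→engrave S279 F3655: (111.64,73.95) → (91.73,79.51) → (90.87,100.16) → (110.24,107.36) → (123.07,91.16) → (111.64,73.95) (closed)

[3] `<path>` quadratic bezier, #ff00ff→engrave S279 F3655: (170.18,59.92) → (148.56,60.00) → (132.48,65.40) → (121.96,76.12) → (116.98,92.17) → (117.55,113.53)

G21
G90
G00 X178.33 Y94.26
M3 S539
G01 X36.29 Y162.92 F2428
G01 X18.17 Y65.20
G01 X104.07 Y97.43
G01 X39.45 Y111.15
G01 X178.33 Y94.26
M5
G00 X111.64 Y73.95
M3 S279
G01 X91.73 Y79.51 F3655
G01 X90.87 Y100.16
G01 X110.24 Y107.36
G01 X123.07 Y91.16
G01 X111.64 Y73.95
M5
G00 X170.18 Y59.92
M3 S279
G01 X148.56 Y60.00 F3655
G01 X132.48 Y65.40
G01 X121.96 Y76.12
G01 X116.98 Y92.17
G01 X117.55 Y113.53
M5
G00 X0.00 Y0.00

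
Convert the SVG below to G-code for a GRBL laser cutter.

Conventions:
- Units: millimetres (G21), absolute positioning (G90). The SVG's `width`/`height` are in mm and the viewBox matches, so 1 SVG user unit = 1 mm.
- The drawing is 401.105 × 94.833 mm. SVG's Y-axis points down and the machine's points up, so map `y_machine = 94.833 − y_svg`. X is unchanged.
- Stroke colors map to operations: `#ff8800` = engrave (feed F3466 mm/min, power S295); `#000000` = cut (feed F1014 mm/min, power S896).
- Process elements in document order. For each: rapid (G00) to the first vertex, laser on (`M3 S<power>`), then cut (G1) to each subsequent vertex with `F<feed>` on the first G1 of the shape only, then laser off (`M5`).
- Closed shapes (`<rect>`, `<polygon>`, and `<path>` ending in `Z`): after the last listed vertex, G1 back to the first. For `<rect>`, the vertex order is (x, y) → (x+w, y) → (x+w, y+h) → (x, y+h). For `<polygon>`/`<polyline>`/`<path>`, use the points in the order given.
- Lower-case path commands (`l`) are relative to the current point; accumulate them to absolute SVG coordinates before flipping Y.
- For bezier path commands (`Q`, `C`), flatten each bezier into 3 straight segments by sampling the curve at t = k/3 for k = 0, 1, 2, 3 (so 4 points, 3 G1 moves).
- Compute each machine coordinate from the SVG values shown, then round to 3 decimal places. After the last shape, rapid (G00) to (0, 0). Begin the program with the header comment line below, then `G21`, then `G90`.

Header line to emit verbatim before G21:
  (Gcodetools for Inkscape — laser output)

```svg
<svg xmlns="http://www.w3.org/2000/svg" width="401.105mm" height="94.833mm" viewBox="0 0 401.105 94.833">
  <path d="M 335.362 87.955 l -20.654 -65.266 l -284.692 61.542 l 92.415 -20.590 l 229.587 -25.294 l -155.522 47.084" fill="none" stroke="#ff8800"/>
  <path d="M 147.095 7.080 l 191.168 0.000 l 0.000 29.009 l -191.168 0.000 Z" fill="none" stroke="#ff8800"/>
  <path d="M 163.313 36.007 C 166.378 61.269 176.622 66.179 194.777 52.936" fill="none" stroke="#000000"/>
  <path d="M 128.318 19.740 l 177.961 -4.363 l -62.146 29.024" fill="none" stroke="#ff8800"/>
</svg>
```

Since the viewBox matches the mm dimensions, user units are millimetres directly. The only transform is the Y-flip y_m = 94.833 − y_svg.

Shape 1 is a open polyline drawn with `<path>`. Its stroke #ff8800 means engrave at S295, F3466. After flipping Y the toolpath is (335.362,6.878) → (314.708,72.144) → (30.016,10.602) → (122.431,31.192) → (352.018,56.486) → (196.496,9.402).

Shape 2 is a rectangle drawn with `<path>`. Its stroke #ff8800 means engrave at S295, F3466. After flipping Y the toolpath is (147.095,87.753) → (338.263,87.753) → (338.263,58.744) → (147.095,58.744) → (147.095,87.753), returning to the start.

Shape 3 is a cubic bezier drawn with `<path>`. Its stroke #000000 means cut at S896, F1014. After flipping Y the toolpath is (163.313,58.826) → (168.798,40.267) → (179.232,34.786) → (194.777,41.897).

Shape 4 is a open polyline drawn with `<path>`. Its stroke #ff8800 means engrave at S295, F3466. After flipping Y the toolpath is (128.318,75.093) → (306.279,79.456) → (244.133,50.432).

(Gcodetools for Inkscape — laser output)
G21
G90
G00 X335.362 Y6.878
M3 S295
G1 X314.708 Y72.144 F3466
G1 X30.016 Y10.602
G1 X122.431 Y31.192
G1 X352.018 Y56.486
G1 X196.496 Y9.402
M5
G00 X147.095 Y87.753
M3 S295
G1 X338.263 Y87.753 F3466
G1 X338.263 Y58.744
G1 X147.095 Y58.744
G1 X147.095 Y87.753
M5
G00 X163.313 Y58.826
M3 S896
G1 X168.798 Y40.267 F1014
G1 X179.232 Y34.786
G1 X194.777 Y41.897
M5
G00 X128.318 Y75.093
M3 S295
G1 X306.279 Y79.456 F3466
G1 X244.133 Y50.432
M5
G00 X0.000 Y0.000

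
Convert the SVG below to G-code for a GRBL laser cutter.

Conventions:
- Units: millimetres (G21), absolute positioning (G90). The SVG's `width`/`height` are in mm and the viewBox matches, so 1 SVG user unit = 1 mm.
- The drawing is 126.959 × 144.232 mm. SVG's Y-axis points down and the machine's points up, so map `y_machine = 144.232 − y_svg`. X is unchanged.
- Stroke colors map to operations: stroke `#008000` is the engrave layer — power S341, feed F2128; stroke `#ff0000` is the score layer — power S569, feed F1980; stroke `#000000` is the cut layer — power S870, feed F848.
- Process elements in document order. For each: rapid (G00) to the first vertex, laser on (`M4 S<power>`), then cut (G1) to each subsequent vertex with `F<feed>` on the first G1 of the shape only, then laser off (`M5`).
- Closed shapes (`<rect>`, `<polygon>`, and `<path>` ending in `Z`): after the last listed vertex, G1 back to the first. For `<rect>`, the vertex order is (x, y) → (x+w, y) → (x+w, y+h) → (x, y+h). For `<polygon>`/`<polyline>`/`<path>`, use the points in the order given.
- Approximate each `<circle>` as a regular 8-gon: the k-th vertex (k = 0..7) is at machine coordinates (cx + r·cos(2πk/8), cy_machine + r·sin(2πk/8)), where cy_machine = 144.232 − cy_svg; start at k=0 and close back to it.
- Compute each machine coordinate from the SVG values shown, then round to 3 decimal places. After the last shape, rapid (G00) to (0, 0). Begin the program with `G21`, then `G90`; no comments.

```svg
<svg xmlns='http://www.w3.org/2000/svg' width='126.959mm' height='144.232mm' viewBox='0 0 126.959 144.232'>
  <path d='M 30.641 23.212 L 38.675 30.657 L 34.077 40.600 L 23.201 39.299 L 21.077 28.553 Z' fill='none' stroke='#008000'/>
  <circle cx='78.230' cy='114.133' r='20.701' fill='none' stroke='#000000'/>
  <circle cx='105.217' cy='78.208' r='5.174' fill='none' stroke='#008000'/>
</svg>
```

G21
G90
G00 X30.641 Y121.020
M4 S341
G1 X38.675 Y113.575 F2128
G1 X34.077 Y103.632
G1 X23.201 Y104.933
G1 X21.077 Y115.679
G1 X30.641 Y121.020
M5
G00 X98.931 Y30.099
M4 S870
G1 X92.868 Y44.737 F848
G1 X78.230 Y50.800
G1 X63.592 Y44.737
G1 X57.529 Y30.099
G1 X63.592 Y15.461
G1 X78.230 Y9.398
G1 X92.868 Y15.461
G1 X98.931 Y30.099
M5
G00 X110.391 Y66.024
M4 S341
G1 X108.876 Y69.683 F2128
G1 X105.217 Y71.198
G1 X101.558 Y69.683
G1 X100.043 Y66.024
G1 X101.558 Y62.365
G1 X105.217 Y60.850
G1 X108.876 Y62.365
G1 X110.391 Y66.024
M5
G00 X0.000 Y0.000

1 u = 1 mm; y_m = 144.232 − y.

[1] `<path>` regular polygon, #008000→engrave S341 F2128: (30.641,121.020) → (38.675,113.575) → (34.077,103.632) → (23.201,104.933) → (21.077,115.679) → (30.641,121.020) (closed)

[2] `<circle>` circle, #000000→cut S870 F848: (98.931,30.099) → (92.868,44.737) → (78.230,50.800) → (63.592,44.737) → (57.529,30.099) → (63.592,15.461) → (78.230,9.398) → (92.868,15.461) → (98.931,30.099) (closed)

[3] `<circle>` circle, #008000→engrave S341 F2128: (110.391,66.024) → (108.876,69.683) → (105.217,71.198) → (101.558,69.683) → (100.043,66.024) → (101.558,62.365) → (105.217,60.850) → (108.876,62.365) → (110.391,66.024) (closed)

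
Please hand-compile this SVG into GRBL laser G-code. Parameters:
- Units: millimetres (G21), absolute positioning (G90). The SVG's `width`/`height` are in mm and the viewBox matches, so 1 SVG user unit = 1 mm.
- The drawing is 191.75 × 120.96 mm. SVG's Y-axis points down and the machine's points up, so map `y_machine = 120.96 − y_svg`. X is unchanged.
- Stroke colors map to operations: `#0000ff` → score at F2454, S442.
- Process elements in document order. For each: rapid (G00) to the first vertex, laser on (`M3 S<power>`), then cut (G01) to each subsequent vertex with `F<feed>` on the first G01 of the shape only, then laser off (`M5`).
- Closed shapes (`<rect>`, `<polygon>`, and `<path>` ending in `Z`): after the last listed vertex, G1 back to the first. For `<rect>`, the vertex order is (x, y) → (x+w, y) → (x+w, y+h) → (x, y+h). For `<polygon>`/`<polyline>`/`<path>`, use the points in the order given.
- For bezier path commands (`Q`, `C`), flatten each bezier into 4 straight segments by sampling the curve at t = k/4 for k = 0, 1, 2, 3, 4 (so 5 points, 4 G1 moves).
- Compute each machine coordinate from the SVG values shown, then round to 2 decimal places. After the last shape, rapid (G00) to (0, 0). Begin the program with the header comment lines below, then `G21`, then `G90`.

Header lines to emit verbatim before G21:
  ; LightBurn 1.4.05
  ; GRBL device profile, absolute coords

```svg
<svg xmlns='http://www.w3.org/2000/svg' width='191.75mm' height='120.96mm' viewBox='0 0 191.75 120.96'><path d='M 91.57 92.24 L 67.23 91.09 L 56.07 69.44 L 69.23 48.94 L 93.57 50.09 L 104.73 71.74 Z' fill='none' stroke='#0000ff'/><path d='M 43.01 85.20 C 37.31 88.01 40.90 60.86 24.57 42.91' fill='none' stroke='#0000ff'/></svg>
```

; LightBurn 1.4.05
; GRBL device profile, absolute coords
G21
G90
G00 X91.57 Y28.72
M3 S442
G01 X67.23 Y29.87 F2454
G01 X56.07 Y51.52
G01 X69.23 Y72.02
G01 X93.57 Y70.87
G01 X104.73 Y49.22
G01 X91.57 Y28.72
M5
G00 X43.01 Y35.76
M3 S442
G01 X40.02 Y38.66 F2454
G01 X37.78 Y49.12
G01 X33.54 Y63.47
G01 X24.57 Y78.05
M5
G00 X0.00 Y0.00

viewBox `0 0 191.75 120.96` with mm width/height → 1 unit = 1 mm. Flip: y_m = 120.96 − y_svg.

**Shape 1** — `<path>` regular polygon, stroke `#0000ff` → score (S442, F2454). Machine vertices: (91.57,28.72) → (67.23,29.87) → (56.07,51.52) → (69.23,72.02) → (93.57,70.87) → (104.73,49.22) → (91.57,28.72). Closed: final G1 returns to the first vertex.

**Shape 2** — `<path>` cubic bezier, stroke `#0000ff` → score (S442, F2454). Control points (SVG): P0=(43.01,85.20), P1=(37.31,88.01), P2=(40.90,60.86), P3=(24.57,42.91); sampled at t=k/4. Machine vertices: (43.01,35.76) → (40.02,38.66) → (37.78,49.12) → (33.54,63.47) → (24.57,78.05). Open path.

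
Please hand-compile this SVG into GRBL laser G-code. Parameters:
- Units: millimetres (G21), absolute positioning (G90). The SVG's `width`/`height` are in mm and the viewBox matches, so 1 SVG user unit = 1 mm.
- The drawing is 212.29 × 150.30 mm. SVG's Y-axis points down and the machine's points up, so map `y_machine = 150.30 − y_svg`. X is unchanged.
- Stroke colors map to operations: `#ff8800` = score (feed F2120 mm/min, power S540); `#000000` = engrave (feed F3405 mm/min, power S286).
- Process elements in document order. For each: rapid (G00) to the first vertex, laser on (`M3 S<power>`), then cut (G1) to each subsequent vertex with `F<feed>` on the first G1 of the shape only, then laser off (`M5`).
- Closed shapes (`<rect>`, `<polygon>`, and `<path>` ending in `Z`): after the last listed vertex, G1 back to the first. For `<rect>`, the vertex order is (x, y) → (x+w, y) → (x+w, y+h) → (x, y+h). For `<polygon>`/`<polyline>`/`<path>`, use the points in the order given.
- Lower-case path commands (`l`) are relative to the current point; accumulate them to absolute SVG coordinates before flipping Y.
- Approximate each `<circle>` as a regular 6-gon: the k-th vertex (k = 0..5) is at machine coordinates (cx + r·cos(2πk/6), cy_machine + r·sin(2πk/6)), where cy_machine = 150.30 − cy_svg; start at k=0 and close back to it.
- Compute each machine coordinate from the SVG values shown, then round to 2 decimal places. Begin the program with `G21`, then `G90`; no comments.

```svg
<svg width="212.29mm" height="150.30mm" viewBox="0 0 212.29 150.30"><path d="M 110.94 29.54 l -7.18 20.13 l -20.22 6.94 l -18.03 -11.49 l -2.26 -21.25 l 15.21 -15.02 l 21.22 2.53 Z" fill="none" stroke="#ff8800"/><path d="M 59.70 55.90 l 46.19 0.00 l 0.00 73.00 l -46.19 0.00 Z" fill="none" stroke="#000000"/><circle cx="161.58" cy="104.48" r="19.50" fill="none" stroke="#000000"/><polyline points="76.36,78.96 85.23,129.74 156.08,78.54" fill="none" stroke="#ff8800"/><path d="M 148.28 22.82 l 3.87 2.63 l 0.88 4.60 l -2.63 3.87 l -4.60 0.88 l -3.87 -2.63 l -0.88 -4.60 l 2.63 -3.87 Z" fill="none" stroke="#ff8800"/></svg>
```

Since the viewBox matches the mm dimensions, user units are millimetres directly. The only transform is the Y-flip y_m = 150.30 − y_svg.

Shape 1 is a regular polygon drawn with `<path>`. Its stroke #ff8800 means score at S540, F2120. After flipping Y the toolpath is (110.94,120.76) → (103.76,100.63) → (83.54,93.69) → (65.51,105.18) → (63.25,126.43) → (78.46,141.45) → (99.68,138.92) → (110.94,120.76), returning to the start.

Shape 2 is a rectangle drawn with `<path>`. Its stroke #000000 means engrave at S286, F3405. After flipping Y the toolpath is (59.70,94.40) → (105.89,94.40) → (105.89,21.40) → (59.70,21.40) → (59.70,94.40), returning to the start.

Shape 3 is a circle drawn with `<circle>`. Its stroke #000000 means engrave at S286, F3405. After flipping Y the toolpath is (181.08,45.82) → (171.33,62.71) → (151.83,62.71) → (142.08,45.82) → (151.83,28.93) → (171.33,28.93) → (181.08,45.82), returning to the start.

Shape 4 is a open polyline drawn with `<polyline>`. Its stroke #ff8800 means score at S540, F2120. After flipping Y the toolpath is (76.36,71.34) → (85.23,20.56) → (156.08,71.76).

Shape 5 is a regular polygon drawn with `<path>`. Its stroke #ff8800 means score at S540, F2120. After flipping Y the toolpath is (148.28,127.48) → (152.15,124.85) → (153.03,120.25) → (150.40,116.38) → (145.80,115.50) → (141.93,118.13) → (141.05,122.73) → (143.68,126.60) → (148.28,127.48), returning to the start.

G21
G90
G00 X110.94 Y120.76
M3 S540
G1 X103.76 Y100.63 F2120
G1 X83.54 Y93.69
G1 X65.51 Y105.18
G1 X63.25 Y126.43
G1 X78.46 Y141.45
G1 X99.68 Y138.92
G1 X110.94 Y120.76
M5
G00 X59.70 Y94.40
M3 S286
G1 X105.89 Y94.40 F3405
G1 X105.89 Y21.40
G1 X59.70 Y21.40
G1 X59.70 Y94.40
M5
G00 X181.08 Y45.82
M3 S286
G1 X171.33 Y62.71 F3405
G1 X151.83 Y62.71
G1 X142.08 Y45.82
G1 X151.83 Y28.93
G1 X171.33 Y28.93
G1 X181.08 Y45.82
M5
G00 X76.36 Y71.34
M3 S540
G1 X85.23 Y20.56 F2120
G1 X156.08 Y71.76
M5
G00 X148.28 Y127.48
M3 S540
G1 X152.15 Y124.85 F2120
G1 X153.03 Y120.25
G1 X150.40 Y116.38
G1 X145.80 Y115.50
G1 X141.93 Y118.13
G1 X141.05 Y122.73
G1 X143.68 Y126.60
G1 X148.28 Y127.48
M5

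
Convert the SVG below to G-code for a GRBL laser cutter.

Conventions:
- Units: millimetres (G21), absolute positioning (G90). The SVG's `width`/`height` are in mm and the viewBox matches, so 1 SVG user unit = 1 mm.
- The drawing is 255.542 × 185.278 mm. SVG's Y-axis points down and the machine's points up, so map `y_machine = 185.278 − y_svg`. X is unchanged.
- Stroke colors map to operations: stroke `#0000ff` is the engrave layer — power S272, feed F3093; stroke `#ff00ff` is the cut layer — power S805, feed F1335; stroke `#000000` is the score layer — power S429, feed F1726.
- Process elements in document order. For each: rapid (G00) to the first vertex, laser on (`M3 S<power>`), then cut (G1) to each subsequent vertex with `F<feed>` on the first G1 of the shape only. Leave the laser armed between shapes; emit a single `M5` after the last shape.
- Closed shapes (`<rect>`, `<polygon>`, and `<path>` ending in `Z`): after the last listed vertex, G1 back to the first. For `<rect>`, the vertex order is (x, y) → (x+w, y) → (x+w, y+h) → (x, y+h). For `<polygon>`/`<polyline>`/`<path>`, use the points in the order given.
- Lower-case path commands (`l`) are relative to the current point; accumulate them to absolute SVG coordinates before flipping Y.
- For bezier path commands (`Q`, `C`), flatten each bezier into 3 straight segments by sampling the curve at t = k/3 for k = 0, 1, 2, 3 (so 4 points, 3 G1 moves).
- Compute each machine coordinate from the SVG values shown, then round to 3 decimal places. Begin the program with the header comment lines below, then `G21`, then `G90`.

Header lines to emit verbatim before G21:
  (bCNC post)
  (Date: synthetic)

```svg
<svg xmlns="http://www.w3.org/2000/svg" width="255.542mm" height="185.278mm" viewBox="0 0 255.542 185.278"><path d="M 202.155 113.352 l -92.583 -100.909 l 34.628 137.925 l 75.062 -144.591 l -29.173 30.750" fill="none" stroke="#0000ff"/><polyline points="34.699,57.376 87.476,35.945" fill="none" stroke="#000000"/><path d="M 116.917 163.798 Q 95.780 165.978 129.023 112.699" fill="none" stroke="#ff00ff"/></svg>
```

Since the viewBox matches the mm dimensions, user units are millimetres directly. The only transform is the Y-flip y_m = 185.278 − y_svg.

Shape 1 is a open polyline drawn with `<path>`. Its stroke #0000ff means engrave at S272, F3093. After flipping Y the toolpath is (202.155,71.926) → (109.572,172.835) → (144.200,34.910) → (219.262,179.501) → (190.089,148.751).

Shape 2 is a line segment drawn with `<polyline>`. Its stroke #000000 means score at S429, F1726. After flipping Y the toolpath is (34.699,127.902) → (87.476,149.333).

Shape 3 is a quadratic bezier drawn with `<path>`. Its stroke #ff00ff means cut at S805, F1335. After flipping Y the toolpath is (116.917,21.480) → (108.868,26.189) → (112.903,43.222) → (129.023,72.579).

(bCNC post)
(Date: synthetic)
G21
G90
G00 X202.155 Y71.926
M3 S272
G1 X109.572 Y172.835 F3093
G1 X144.200 Y34.910
G1 X219.262 Y179.501
G1 X190.089 Y148.751
G00 X34.699 Y127.902
M3 S429
G1 X87.476 Y149.333 F1726
G00 X116.917 Y21.480
M3 S805
G1 X108.868 Y26.189 F1335
G1 X112.903 Y43.222
G1 X129.023 Y72.579
M5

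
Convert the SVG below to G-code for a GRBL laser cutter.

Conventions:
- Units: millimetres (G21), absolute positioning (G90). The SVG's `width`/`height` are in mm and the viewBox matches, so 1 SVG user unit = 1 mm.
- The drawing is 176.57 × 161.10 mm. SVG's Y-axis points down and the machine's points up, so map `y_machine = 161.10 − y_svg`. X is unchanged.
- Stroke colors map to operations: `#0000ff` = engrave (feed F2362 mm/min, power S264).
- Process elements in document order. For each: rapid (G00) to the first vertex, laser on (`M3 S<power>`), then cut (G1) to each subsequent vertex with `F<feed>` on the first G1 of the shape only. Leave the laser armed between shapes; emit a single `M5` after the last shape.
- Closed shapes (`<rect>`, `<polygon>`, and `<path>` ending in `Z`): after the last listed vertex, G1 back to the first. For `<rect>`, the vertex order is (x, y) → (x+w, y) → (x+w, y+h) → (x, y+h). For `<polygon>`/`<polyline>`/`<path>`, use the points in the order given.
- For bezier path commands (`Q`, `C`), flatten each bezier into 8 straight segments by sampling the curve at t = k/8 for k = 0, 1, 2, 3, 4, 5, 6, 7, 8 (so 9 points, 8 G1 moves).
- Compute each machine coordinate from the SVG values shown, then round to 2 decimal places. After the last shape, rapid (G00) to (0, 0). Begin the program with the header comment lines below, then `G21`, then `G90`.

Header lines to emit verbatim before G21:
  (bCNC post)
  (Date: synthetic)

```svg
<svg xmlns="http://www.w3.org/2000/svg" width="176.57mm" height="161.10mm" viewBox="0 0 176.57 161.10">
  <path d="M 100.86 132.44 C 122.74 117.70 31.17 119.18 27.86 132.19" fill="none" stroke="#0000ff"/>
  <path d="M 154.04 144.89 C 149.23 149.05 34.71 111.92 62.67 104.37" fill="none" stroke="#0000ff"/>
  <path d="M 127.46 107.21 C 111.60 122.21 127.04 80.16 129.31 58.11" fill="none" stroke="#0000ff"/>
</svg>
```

(bCNC post)
(Date: synthetic)
G21
G90
G00 X100.86 Y28.66
M3 S264
G1 X104.14 Y33.44 F2362
G1 X99.15 Y36.75
G1 X88.25 Y38.65
G1 X73.81 Y39.19
G1 X58.18 Y38.43
G1 X43.74 Y36.43
G1 X32.84 Y33.24
G1 X27.86 Y28.91
G00 X154.04 Y16.21
M3 S264
G1 X147.59 Y16.45 F2362
G1 X133.80 Y19.72
G1 X115.64 Y25.21
G1 X96.07 Y32.08
G1 X78.02 Y39.49
G1 X64.47 Y46.63
G1 X58.37 Y52.65
G1 X62.67 Y56.73
G00 X127.46 Y53.89
M3 S264
G1 X122.89 Y50.79 F2362
G1 X120.74 Y52.13
G1 X120.48 Y57.02
G1 X121.59 Y64.55
G1 X123.55 Y73.81
G1 X125.83 Y83.91
G1 X127.93 Y93.93
G1 X129.31 Y102.99
M5
G00 X0.00 Y0.00

1 u = 1 mm; y_m = 161.10 − y.

[1] `<path>` cubic bezier, #0000ff→engrave S264 F2362: (100.86,28.66) → (104.14,33.44) → (99.15,36.75) → (88.25,38.65) → (73.81,39.19) → (58.18,38.43) → (43.74,36.43) → (32.84,33.24) → (27.86,28.91)

[2] `<path>` cubic bezier, #0000ff→engrave S264 F2362: (154.04,16.21) → (147.59,16.45) → (133.80,19.72) → (115.64,25.21) → (96.07,32.08) → (78.02,39.49) → (64.47,46.63) → (58.37,52.65) → (62.67,56.73)

[3] `<path>` cubic bezier, #0000ff→engrave S264 F2362: (127.46,53.89) → (122.89,50.79) → (120.74,52.13) → (120.48,57.02) → (121.59,64.55) → (123.55,73.81) → (125.83,83.91) → (127.93,93.93) → (129.31,102.99)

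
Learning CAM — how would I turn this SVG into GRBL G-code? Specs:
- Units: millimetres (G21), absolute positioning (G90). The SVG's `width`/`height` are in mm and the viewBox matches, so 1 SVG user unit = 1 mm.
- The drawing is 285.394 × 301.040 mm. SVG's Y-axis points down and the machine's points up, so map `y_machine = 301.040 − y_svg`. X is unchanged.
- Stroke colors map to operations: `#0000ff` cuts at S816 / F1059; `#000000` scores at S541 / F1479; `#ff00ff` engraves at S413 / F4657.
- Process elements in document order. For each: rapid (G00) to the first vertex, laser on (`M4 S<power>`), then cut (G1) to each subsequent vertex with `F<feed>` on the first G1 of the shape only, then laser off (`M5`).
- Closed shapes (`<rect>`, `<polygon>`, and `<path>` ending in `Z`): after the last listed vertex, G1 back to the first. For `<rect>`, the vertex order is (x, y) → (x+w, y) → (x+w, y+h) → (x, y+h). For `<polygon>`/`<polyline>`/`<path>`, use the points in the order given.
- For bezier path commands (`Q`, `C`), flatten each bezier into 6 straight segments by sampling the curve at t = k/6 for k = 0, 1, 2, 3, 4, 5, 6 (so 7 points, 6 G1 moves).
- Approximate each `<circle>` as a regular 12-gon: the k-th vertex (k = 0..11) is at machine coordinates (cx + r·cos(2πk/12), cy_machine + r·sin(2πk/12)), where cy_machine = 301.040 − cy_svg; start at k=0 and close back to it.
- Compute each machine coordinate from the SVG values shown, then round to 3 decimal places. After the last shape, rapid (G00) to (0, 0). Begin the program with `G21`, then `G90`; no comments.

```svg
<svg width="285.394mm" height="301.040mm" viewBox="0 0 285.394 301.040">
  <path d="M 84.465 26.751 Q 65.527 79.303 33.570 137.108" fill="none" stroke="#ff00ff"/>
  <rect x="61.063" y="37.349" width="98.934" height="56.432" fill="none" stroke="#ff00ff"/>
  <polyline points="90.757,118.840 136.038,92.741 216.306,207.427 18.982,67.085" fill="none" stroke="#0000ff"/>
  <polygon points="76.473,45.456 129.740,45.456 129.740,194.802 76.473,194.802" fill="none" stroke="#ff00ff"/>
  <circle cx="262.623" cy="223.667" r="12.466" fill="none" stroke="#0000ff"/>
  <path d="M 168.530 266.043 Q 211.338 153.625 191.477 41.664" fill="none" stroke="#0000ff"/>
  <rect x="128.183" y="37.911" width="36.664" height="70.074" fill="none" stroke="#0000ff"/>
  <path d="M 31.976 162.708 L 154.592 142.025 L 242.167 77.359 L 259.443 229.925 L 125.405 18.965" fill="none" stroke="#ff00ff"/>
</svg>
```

1 u = 1 mm; y_m = 301.040 − y.

[1] `<path>` quadratic bezier, #ff00ff→engrave S413 F4657: (84.465,274.289) → (77.791,256.626) → (70.393,238.671) → (62.272,220.424) → (53.428,201.885) → (43.861,183.054) → (33.570,163.932)

[2] `<rect>` rectangle, #ff00ff→engrave S413 F4657: (61.063,263.691) → (159.997,263.691) → (159.997,207.259) → (61.063,207.259) → (61.063,263.691) (closed)

[3] `<polyline>` open polyline, #0000ff→cut S816 F1059: (90.757,182.200) → (136.038,208.299) → (216.306,93.613) → (18.982,233.955)

[4] `<polygon>` rectangle, #ff00ff→engrave S413 F4657: (76.473,255.584) → (129.740,255.584) → (129.740,106.238) → (76.473,106.238) → (76.473,255.584) (closed)

[5] `<circle>` circle, #0000ff→cut S816 F1059: (275.089,77.373) → (273.419,83.606) → (268.856,88.169) → (262.623,89.839) → (256.390,88.169) → (251.827,83.606) → (250.157,77.373) → (251.827,71.140) → (256.390,66.577) → (262.623,64.907) → (268.856,66.577) → (273.419,71.140) → (275.089,77.373) (closed)

[6] `<path>` quadratic bezier, #0000ff→cut S816 F1059: (168.530,34.997) → (181.059,72.457) → (190.105,109.892) → (195.671,147.301) → (197.754,184.685) → (196.357,222.043) → (191.477,259.376)

[7] `<rect>` rectangle, #0000ff→cut S816 F1059: (128.183,263.129) → (164.847,263.129) → (164.847,193.055) → (128.183,193.055) → (128.183,263.129) (closed)

[8] `<path>` open polyline, #ff00ff→engrave S413 F4657: (31.976,138.332) → (154.592,159.015) → (242.167,223.681) → (259.443,71.115) → (125.405,282.075)

G21
G90
G00 X84.465 Y274.289
M4 S413
G1 X77.791 Y256.626 F4657
G1 X70.393 Y238.671
G1 X62.272 Y220.424
G1 X53.428 Y201.885
G1 X43.861 Y183.054
G1 X33.570 Y163.932
M5
G00 X61.063 Y263.691
M4 S413
G1 X159.997 Y263.691 F4657
G1 X159.997 Y207.259
G1 X61.063 Y207.259
G1 X61.063 Y263.691
M5
G00 X90.757 Y182.200
M4 S816
G1 X136.038 Y208.299 F1059
G1 X216.306 Y93.613
G1 X18.982 Y233.955
M5
G00 X76.473 Y255.584
M4 S413
G1 X129.740 Y255.584 F4657
G1 X129.740 Y106.238
G1 X76.473 Y106.238
G1 X76.473 Y255.584
M5
G00 X275.089 Y77.373
M4 S816
G1 X273.419 Y83.606 F1059
G1 X268.856 Y88.169
G1 X262.623 Y89.839
G1 X256.390 Y88.169
G1 X251.827 Y83.606
G1 X250.157 Y77.373
G1 X251.827 Y71.140
G1 X256.390 Y66.577
G1 X262.623 Y64.907
G1 X268.856 Y66.577
G1 X273.419 Y71.140
G1 X275.089 Y77.373
M5
G00 X168.530 Y34.997
M4 S816
G1 X181.059 Y72.457 F1059
G1 X190.105 Y109.892
G1 X195.671 Y147.301
G1 X197.754 Y184.685
G1 X196.357 Y222.043
G1 X191.477 Y259.376
M5
G00 X128.183 Y263.129
M4 S816
G1 X164.847 Y263.129 F1059
G1 X164.847 Y193.055
G1 X128.183 Y193.055
G1 X128.183 Y263.129
M5
G00 X31.976 Y138.332
M4 S413
G1 X154.592 Y159.015 F4657
G1 X242.167 Y223.681
G1 X259.443 Y71.115
G1 X125.405 Y282.075
M5
G00 X0.000 Y0.000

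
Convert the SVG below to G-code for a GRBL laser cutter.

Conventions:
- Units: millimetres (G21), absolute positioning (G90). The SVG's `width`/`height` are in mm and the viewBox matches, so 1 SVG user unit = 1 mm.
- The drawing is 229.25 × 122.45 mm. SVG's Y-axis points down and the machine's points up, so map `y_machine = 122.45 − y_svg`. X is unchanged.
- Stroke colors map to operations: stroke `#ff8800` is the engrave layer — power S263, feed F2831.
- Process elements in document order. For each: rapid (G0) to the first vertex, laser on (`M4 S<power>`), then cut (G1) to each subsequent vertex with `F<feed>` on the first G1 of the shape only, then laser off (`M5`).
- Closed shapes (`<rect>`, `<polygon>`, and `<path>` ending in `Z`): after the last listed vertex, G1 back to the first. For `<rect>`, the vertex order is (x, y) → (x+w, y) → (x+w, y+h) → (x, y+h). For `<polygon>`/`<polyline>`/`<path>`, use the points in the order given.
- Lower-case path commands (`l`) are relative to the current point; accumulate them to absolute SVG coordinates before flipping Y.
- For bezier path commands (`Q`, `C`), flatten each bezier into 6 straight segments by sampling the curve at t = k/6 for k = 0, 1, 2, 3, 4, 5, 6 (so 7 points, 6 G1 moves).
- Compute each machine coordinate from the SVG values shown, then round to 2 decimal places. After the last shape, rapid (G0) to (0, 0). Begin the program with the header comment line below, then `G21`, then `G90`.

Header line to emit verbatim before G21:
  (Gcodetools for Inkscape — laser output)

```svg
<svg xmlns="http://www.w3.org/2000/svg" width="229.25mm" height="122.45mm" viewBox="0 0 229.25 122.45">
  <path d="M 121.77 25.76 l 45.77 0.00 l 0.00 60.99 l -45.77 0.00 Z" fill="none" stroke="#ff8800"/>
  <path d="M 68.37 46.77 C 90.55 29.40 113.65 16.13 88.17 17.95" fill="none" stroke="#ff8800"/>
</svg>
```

(Gcodetools for Inkscape — laser output)
G21
G90
G0 X121.77 Y96.69
M4 S263
G1 X167.54 Y96.69 F2831
G1 X167.54 Y35.70
G1 X121.77 Y35.70
G1 X121.77 Y96.69
M5
G0 X68.37 Y75.68
M4 S263
G1 X79.31 Y83.97 F2831
G1 X89.02 Y91.28
G1 X96.14 Y97.29
G1 X99.29 Y101.70
G1 X97.09 Y104.20
G1 X88.17 Y104.50
M5
G0 X0.00 Y0.00

Since the viewBox matches the mm dimensions, user units are millimetres directly. The only transform is the Y-flip y_m = 122.45 − y_svg.

Shape 1 is a rectangle drawn with `<path>`. Its stroke #ff8800 means engrave at S263, F2831. After flipping Y the toolpath is (121.77,96.69) → (167.54,96.69) → (167.54,35.70) → (121.77,35.70) → (121.77,96.69), returning to the start.

Shape 2 is a cubic bezier drawn with `<path>`. Its stroke #ff8800 means engrave at S263, F2831. After flipping Y the toolpath is (68.37,75.68) → (79.31,83.97) → (89.02,91.28) → (96.14,97.29) → (99.29,101.70) → (97.09,104.20) → (88.17,104.50).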